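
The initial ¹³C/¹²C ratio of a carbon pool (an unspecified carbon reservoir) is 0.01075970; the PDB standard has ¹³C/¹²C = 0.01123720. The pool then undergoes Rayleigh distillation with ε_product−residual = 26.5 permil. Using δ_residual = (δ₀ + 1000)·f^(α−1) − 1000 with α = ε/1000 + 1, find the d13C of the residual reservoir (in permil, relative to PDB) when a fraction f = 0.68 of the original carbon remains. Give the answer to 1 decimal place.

-52.2 permil

δ₀ = (0.01075970/0.01123720 − 1)×1000 = (0.957507 − 1)×1000 = -42.493 permil
α − 1 = ε/1000 = 0.0265
f^(α−1) = 0.68^(0.0265) = 0.989832
δ_res = (-42.493 + 1000) × 0.989832 − 1000 = 947.771 − 1000 = -52.23 permil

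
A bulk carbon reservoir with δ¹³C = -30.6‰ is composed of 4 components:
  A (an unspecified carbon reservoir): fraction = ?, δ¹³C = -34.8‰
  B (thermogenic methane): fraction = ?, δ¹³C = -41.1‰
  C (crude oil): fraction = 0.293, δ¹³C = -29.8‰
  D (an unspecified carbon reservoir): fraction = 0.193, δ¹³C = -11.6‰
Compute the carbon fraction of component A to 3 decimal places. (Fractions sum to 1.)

Let f_A and f_B be the unknown fractions; fractions sum to 1 so f_A + f_B = 0.514.
Mass balance: Σ fᵢ·δᵢ = δ_bulk ⇒ f_A·(-34.8) + f_B·(-41.1) = -30.6 − (-10.970) = -19.630
Substitute f_B = 0.514 − f_A:
f_A·(-34.8 − -41.1) = -19.630 − 0.514×(-41.1) = 1.496
f_A = 1.496 / 6.3 = 0.2374

0.237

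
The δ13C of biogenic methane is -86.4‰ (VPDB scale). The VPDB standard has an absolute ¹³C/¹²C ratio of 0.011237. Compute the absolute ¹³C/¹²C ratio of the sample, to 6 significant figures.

0.0102661

R_sample = R_standard × (δ13C/1000 + 1)
R_sample = 0.011237 × (-86.4/1000 + 1) = 0.011237 × 0.913600
R_sample = 0.0102661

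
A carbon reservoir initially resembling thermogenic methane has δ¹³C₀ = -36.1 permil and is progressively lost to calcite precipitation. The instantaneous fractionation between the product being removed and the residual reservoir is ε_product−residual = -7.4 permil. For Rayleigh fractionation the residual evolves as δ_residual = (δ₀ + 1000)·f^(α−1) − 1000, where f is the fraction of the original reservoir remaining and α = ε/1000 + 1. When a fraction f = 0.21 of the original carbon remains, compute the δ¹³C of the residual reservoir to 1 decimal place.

Rayleigh residual: δ_res = (δ₀ + 1000)·f^(α−1) − 1000
α = ε/1000 + 1 = 0.99260, so α − 1 = -0.00740
f^(α−1) = 0.21^(-0.00740) = 1.011616
δ_res = (-36.1 + 1000) × 1.011616 − 1000 = 975.096 − 1000 = -24.90 permil

-24.9 permil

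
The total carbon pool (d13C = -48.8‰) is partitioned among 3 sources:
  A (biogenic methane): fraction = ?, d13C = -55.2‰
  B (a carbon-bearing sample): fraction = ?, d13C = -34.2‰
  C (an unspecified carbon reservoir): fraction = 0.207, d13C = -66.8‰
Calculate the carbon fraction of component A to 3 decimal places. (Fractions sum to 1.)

0.374

Let f_A and f_B be the unknown fractions; fractions sum to 1 so f_A + f_B = 0.793.
Mass balance: Σ fᵢ·δᵢ = δ_bulk ⇒ f_A·(-55.2) + f_B·(-34.2) = -48.8 − (-13.828) = -34.972
Substitute f_B = 0.793 − f_A:
f_A·(-55.2 − -34.2) = -34.972 − 0.793×(-34.2) = -7.852
f_A = -7.852 / -21.0 = 0.3739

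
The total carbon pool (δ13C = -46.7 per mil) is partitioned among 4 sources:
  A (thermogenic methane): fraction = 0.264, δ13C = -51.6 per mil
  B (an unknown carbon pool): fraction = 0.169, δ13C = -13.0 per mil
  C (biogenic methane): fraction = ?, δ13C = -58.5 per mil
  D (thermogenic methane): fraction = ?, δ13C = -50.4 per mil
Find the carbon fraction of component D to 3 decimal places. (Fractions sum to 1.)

Let f_D and f_C be the unknown fractions; fractions sum to 1 so f_D + f_C = 0.567.
Mass balance: Σ fᵢ·δᵢ = δ_bulk ⇒ f_D·(-50.4) + f_C·(-58.5) = -46.7 − (-15.819) = -30.881
Substitute f_C = 0.567 − f_D:
f_D·(-50.4 − -58.5) = -30.881 − 0.567×(-58.5) = 2.289
f_D = 2.289 / 8.1 = 0.2826

0.283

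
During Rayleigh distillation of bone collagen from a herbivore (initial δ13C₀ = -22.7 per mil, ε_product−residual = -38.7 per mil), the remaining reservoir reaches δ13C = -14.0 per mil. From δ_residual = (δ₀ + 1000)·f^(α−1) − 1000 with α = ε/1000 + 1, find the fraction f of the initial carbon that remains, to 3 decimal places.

α − 1 = ε/1000 = -0.0387
(δ_res + 1000)/(δ₀ + 1000) = (-14.0 + 1000)/(-22.7 + 1000) = 986.0/977.3 = 1.008902
f = 1.008902^(1/-0.0387) = exp(ln(1.008902)/-0.0387) = exp(0.00886/-0.0387)
f = exp(-0.2290) = 0.7953

0.795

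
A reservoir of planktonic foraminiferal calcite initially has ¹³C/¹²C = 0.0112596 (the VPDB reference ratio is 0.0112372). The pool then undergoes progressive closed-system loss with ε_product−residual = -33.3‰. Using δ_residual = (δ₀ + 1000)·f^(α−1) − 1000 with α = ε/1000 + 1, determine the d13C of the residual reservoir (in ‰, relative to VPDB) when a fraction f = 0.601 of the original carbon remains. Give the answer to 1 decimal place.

19.1‰

δ₀ = (0.0112596/0.0112372 − 1)×1000 = (1.001993 − 1)×1000 = 1.993‰
α − 1 = ε/1000 = -0.0333
f^(α−1) = 0.601^(-0.0333) = 1.017100
δ_res = (1.993 + 1000) × 1.017100 − 1000 = 1019.127 − 1000 = 19.13‰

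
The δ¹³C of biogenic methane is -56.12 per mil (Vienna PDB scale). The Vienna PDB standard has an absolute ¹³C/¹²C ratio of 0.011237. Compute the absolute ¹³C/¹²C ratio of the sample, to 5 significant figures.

R_sample = R_standard × (δ¹³C/1000 + 1)
R_sample = 0.011237 × (-56.12/1000 + 1) = 0.011237 × 0.943880
R_sample = 0.0106064

0.010606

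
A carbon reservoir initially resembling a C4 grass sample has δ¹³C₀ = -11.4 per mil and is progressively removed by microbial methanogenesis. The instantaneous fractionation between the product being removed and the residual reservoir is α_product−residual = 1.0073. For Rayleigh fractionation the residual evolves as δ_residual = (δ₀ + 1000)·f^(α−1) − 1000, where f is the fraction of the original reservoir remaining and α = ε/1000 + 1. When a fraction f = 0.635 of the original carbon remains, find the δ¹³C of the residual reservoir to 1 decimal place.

-14.7 per mil

Rayleigh residual: δ_res = (δ₀ + 1000)·f^(α−1) − 1000
α − 1 = 0.00730
f^(α−1) = 0.635^(0.00730) = 0.996690
δ_res = (-11.4 + 1000) × 0.996690 − 1000 = 985.328 − 1000 = -14.67 per mil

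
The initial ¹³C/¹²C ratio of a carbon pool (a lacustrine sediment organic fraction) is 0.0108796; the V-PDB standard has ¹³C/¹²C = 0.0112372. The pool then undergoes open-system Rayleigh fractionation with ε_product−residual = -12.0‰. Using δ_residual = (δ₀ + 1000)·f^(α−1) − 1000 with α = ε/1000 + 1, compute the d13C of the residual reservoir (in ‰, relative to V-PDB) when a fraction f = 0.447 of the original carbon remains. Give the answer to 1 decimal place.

δ₀ = (0.0108796/0.0112372 − 1)×1000 = (0.968177 − 1)×1000 = -31.823‰
α − 1 = ε/1000 = -0.0120
f^(α−1) = 0.447^(-0.0120) = 1.009709
δ_res = (-31.823 + 1000) × 1.009709 − 1000 = 977.577 − 1000 = -22.42‰

-22.4‰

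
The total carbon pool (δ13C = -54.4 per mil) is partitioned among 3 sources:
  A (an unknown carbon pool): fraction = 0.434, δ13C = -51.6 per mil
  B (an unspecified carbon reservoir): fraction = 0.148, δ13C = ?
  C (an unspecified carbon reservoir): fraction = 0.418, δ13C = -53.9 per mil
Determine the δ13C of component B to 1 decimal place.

-64.0 per mil

Isotope mass balance: δ_bulk = Σ fᵢ·δᵢ.
-54.4 = 0.434×(-51.6) + 0.148×δ_B + 0.418×(-53.9)
0.148·δ_B = -54.4 − (-44.925) = -9.475
δ_B = -9.475 / 0.148 = -64.02 per mil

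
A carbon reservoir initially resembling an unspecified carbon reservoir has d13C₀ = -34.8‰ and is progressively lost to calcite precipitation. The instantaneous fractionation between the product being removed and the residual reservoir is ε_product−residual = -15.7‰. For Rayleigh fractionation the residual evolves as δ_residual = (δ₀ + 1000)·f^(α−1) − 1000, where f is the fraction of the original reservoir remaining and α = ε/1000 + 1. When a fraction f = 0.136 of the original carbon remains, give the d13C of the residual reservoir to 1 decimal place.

Rayleigh residual: δ_res = (δ₀ + 1000)·f^(α−1) − 1000
α = ε/1000 + 1 = 0.98430, so α − 1 = -0.01570
f^(α−1) = 0.136^(-0.01570) = 1.031819
δ_res = (-34.8 + 1000) × 1.031819 − 1000 = 995.912 − 1000 = -4.09‰

-4.1‰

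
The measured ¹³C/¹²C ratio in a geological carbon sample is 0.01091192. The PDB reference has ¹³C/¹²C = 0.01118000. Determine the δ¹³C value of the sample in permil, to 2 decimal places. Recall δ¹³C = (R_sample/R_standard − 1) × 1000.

-23.98 permil

δ¹³C = (R_sample / R_standard − 1) × 1000
R_sample / R_standard = 0.01091192 / 0.01118000 = 0.976021
δ¹³C = (0.976021 − 1) × 1000 = -23.979 permil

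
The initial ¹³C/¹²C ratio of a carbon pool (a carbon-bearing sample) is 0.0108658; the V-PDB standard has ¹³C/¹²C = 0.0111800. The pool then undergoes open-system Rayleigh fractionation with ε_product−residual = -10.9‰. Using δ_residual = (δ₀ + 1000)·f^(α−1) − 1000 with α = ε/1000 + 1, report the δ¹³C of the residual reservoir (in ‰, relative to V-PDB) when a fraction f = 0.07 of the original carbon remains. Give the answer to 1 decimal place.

0.5‰

δ₀ = (0.0108658/0.0111800 − 1)×1000 = (0.971896 − 1)×1000 = -28.104‰
α − 1 = ε/1000 = -0.0109
f^(α−1) = 0.07^(-0.0109) = 1.029410
δ_res = (-28.104 + 1000) × 1.029410 − 1000 = 1000.480 − 1000 = 0.48‰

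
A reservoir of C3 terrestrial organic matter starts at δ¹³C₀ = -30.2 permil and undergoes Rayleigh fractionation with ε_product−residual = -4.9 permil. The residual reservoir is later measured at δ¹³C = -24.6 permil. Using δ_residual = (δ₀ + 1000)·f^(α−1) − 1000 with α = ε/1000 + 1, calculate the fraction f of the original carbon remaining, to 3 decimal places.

0.309

α − 1 = ε/1000 = -0.0049
(δ_res + 1000)/(δ₀ + 1000) = (-24.6 + 1000)/(-30.2 + 1000) = 975.4/969.8 = 1.005774
f = 1.005774^(1/-0.0049) = exp(ln(1.005774)/-0.0049) = exp(0.00576/-0.0049)
f = exp(-1.1751) = 0.3088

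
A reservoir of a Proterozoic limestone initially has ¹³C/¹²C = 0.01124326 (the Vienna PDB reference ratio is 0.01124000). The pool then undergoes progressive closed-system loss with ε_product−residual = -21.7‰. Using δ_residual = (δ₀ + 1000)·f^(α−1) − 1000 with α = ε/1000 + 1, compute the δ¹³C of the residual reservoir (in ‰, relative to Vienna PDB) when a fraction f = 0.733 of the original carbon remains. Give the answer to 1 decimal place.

7.1‰

δ₀ = (0.01124326/0.01124000 − 1)×1000 = (1.000290 − 1)×1000 = 0.290‰
α − 1 = ε/1000 = -0.0217
f^(α−1) = 0.733^(-0.0217) = 1.006763
δ_res = (0.290 + 1000) × 1.006763 − 1000 = 1007.055 − 1000 = 7.05‰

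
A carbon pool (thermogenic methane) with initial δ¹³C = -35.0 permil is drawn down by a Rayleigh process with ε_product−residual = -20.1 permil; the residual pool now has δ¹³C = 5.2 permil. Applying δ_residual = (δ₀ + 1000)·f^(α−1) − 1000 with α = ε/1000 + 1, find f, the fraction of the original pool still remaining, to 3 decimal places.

0.131

α − 1 = ε/1000 = -0.0201
(δ_res + 1000)/(δ₀ + 1000) = (5.2 + 1000)/(-35.0 + 1000) = 1005.2/965.0 = 1.041658
f = 1.041658^(1/-0.0201) = exp(ln(1.041658)/-0.0201) = exp(0.04081/-0.0201)
f = exp(-2.0305) = 0.1313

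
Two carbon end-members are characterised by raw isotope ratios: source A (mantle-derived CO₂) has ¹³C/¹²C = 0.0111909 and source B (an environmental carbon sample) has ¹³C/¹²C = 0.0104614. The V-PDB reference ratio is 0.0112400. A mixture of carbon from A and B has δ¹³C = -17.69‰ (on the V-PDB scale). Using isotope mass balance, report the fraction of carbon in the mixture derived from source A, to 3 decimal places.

δ_A = (0.0111909/0.0112400 − 1)×1000 = (0.995632 − 1)×1000 = -4.368‰
δ_B = (0.0104614/0.0112400 − 1)×1000 = (0.930730 − 1)×1000 = -69.270‰
f_A = (δ_mix − δ_B)/(δ_A − δ_B) = (-17.69 − (-69.270))/(-4.368 − (-69.270))
f_A = 51.580 / 64.902 = 0.7947

0.795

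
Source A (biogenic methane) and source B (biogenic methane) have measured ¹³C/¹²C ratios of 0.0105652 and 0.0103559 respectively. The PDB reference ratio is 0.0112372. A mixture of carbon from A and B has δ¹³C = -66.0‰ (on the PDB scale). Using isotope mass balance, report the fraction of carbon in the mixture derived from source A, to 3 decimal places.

δ_A = (0.0105652/0.0112372 − 1)×1000 = (0.940199 − 1)×1000 = -59.801‰
δ_B = (0.0103559/0.0112372 − 1)×1000 = (0.921573 − 1)×1000 = -78.427‰
f_A = (δ_mix − δ_B)/(δ_A − δ_B) = (-66.0 − (-78.427))/(-59.801 − (-78.427))
f_A = 12.427 / 18.626 = 0.6672

0.667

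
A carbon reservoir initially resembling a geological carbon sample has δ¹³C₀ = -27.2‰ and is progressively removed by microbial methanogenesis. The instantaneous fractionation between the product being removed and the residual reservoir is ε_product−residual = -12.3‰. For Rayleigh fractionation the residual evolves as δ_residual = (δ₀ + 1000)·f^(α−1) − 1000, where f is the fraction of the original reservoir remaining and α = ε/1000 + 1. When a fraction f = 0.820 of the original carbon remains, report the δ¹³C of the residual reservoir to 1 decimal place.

Rayleigh residual: δ_res = (δ₀ + 1000)·f^(α−1) − 1000
α = ε/1000 + 1 = 0.98770, so α − 1 = -0.01230
f^(α−1) = 0.820^(-0.01230) = 1.002444
δ_res = (-27.2 + 1000) × 1.002444 − 1000 = 975.177 − 1000 = -24.82‰

-24.8‰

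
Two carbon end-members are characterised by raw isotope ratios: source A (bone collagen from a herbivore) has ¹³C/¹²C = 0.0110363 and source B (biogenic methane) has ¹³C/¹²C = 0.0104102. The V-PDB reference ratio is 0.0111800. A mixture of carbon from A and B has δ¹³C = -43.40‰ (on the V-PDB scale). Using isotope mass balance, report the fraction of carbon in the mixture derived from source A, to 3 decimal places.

δ_A = (0.0110363/0.0111800 − 1)×1000 = (0.987147 − 1)×1000 = -12.853‰
δ_B = (0.0104102/0.0111800 − 1)×1000 = (0.931145 − 1)×1000 = -68.855‰
f_A = (δ_mix − δ_B)/(δ_A − δ_B) = (-43.40 − (-68.855))/(-12.853 − (-68.855))
f_A = 25.455 / 56.002 = 0.4545

0.455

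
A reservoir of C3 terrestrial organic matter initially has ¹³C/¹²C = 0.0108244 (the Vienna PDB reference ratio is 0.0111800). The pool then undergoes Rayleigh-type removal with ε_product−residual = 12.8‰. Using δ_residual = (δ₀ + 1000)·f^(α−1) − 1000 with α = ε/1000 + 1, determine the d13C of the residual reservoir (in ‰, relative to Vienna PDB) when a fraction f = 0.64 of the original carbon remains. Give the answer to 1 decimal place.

δ₀ = (0.0108244/0.0111800 − 1)×1000 = (0.968193 − 1)×1000 = -31.807‰
α − 1 = ε/1000 = 0.0128
f^(α−1) = 0.64^(0.0128) = 0.994304
δ_res = (-31.807 + 1000) × 0.994304 − 1000 = 962.678 − 1000 = -37.32‰

-37.3‰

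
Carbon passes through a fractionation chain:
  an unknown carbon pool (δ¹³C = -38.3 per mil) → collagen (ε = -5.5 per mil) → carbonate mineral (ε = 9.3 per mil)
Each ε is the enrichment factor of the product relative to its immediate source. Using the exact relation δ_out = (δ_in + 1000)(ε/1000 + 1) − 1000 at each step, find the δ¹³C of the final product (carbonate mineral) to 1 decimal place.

step 1: δ = (-38.30 + 1000)·(-5.5/1000 + 1) − 1000 = -43.59 per mil
step 2: δ = (-43.59 + 1000)·(9.3/1000 + 1) − 1000 = -34.69 per mil

-34.7 per mil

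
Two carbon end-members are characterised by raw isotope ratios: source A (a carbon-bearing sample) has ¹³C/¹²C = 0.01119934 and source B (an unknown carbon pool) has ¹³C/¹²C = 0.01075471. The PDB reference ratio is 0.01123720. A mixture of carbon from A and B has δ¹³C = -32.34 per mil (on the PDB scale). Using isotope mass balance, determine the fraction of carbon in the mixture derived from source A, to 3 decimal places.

δ_A = (0.01119934/0.01123720 − 1)×1000 = (0.996631 − 1)×1000 = -3.369 per mil
δ_B = (0.01075471/0.01123720 − 1)×1000 = (0.957063 − 1)×1000 = -42.937 per mil
f_A = (δ_mix − δ_B)/(δ_A − δ_B) = (-32.34 − (-42.937))/(-3.369 − (-42.937))
f_A = 10.597 / 39.568 = 0.2678

0.268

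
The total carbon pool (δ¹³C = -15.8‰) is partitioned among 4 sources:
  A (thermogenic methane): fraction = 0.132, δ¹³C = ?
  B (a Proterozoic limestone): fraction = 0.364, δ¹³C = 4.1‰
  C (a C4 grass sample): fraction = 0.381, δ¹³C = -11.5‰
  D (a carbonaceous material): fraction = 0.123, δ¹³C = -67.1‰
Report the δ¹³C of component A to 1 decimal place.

Isotope mass balance: δ_bulk = Σ fᵢ·δᵢ.
-15.8 = 0.132×δ_A + 0.364×(4.1) + 0.381×(-11.5) + 0.123×(-67.1)
0.132·δ_A = -15.8 − (-11.142) = -4.658
δ_A = -4.658 / 0.132 = -35.28‰

-35.3‰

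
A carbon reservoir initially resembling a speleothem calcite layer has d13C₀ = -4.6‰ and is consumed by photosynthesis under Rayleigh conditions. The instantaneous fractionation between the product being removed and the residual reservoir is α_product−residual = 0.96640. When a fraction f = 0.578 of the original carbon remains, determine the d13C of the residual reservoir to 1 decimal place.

Rayleigh residual: δ_res = (δ₀ + 1000)·f^(α−1) − 1000
α − 1 = -0.03360
f^(α−1) = 0.578^(-0.03360) = 1.018590
δ_res = (-4.6 + 1000) × 1.018590 − 1000 = 1013.904 − 1000 = 13.90‰

13.9‰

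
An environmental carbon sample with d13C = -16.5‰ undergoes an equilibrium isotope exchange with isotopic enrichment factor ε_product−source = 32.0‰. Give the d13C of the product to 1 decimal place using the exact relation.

15.0‰

To first order, δ_product ≈ δ_source + ε = 15.5‰.
Exactly, δ_product = (δ_source + 1000)·(ε/1000 + 1) − 1000.
δ_product = (-16.5 + 1000) × (32.0/1000 + 1) − 1000
δ_product = 14.97‰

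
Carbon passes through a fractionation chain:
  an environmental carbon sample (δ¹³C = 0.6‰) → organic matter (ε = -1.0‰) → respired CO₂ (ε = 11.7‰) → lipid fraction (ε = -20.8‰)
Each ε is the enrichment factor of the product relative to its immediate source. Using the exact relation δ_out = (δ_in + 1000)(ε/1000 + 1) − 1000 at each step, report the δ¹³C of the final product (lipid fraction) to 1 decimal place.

-9.7‰

step 1: δ = (0.60 + 1000)·(-1.0/1000 + 1) − 1000 = -0.40‰
step 2: δ = (-0.40 + 1000)·(11.7/1000 + 1) − 1000 = 11.29‰
step 3: δ = (11.29 + 1000)·(-20.8/1000 + 1) − 1000 = -9.74‰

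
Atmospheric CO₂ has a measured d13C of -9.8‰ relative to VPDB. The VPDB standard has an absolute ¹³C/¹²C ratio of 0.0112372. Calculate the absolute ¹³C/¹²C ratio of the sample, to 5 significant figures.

R_sample = R_standard × (d13C/1000 + 1)
R_sample = 0.0112372 × (-9.8/1000 + 1) = 0.0112372 × 0.990200
R_sample = 0.0111271

0.011127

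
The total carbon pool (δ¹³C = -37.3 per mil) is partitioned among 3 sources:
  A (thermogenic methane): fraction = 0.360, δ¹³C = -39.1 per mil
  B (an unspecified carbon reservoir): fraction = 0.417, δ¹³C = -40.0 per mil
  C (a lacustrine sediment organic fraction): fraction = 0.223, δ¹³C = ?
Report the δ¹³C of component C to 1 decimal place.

-29.3 per mil

Isotope mass balance: δ_bulk = Σ fᵢ·δᵢ.
-37.3 = 0.360×(-39.1) + 0.417×(-40.0) + 0.223×δ_C
0.223·δ_C = -37.3 − (-30.756) = -6.544
δ_C = -6.544 / 0.223 = -29.35 per mil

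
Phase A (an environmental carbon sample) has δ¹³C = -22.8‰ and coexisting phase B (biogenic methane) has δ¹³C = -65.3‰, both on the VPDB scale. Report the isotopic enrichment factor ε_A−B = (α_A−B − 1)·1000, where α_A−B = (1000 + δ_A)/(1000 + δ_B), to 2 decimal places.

α_A−B = (1000 + -22.8) / (1000 + -65.3) = 977.2 / 934.7 = 1.045469
ε_A−B = (1.045469 − 1) × 1000 = 45.469‰
(The approximation ε ≈ δ_A − δ_B would give 42.5‰.)

45.47‰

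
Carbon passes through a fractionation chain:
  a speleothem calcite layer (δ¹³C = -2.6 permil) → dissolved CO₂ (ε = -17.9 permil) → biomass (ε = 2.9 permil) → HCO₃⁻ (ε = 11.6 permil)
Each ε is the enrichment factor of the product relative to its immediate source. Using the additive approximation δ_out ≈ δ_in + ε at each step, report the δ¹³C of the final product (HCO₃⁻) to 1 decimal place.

step 1: δ ≈ -2.6 + (-17.9) = -20.5 permil
step 2: δ ≈ -20.5 + (2.9) = -17.6 permil
step 3: δ ≈ -17.6 + (11.6) = -6.0 permil

-6.0 permil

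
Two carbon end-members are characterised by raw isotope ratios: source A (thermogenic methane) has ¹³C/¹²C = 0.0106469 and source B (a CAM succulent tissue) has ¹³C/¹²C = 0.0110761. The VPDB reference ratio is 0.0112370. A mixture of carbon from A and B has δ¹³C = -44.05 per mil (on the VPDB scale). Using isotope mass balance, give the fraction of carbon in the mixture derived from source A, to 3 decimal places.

0.778

δ_A = (0.0106469/0.0112370 − 1)×1000 = (0.947486 − 1)×1000 = -52.514 per mil
δ_B = (0.0110761/0.0112370 − 1)×1000 = (0.985681 − 1)×1000 = -14.319 per mil
f_A = (δ_mix − δ_B)/(δ_A − δ_B) = (-44.05 − (-14.319))/(-52.514 − (-14.319))
f_A = -29.731 / -38.195 = 0.7784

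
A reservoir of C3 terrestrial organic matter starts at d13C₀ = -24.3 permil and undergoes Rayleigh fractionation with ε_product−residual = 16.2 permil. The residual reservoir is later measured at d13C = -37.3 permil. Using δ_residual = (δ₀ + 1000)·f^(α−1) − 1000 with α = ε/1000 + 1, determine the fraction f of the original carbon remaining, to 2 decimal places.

0.44

α − 1 = ε/1000 = 0.0162
(δ_res + 1000)/(δ₀ + 1000) = (-37.3 + 1000)/(-24.3 + 1000) = 962.7/975.7 = 0.986676
f = 0.986676^(1/0.0162) = exp(ln(0.986676)/0.0162) = exp(-0.01341/0.0162)
f = exp(-0.8280) = 0.4369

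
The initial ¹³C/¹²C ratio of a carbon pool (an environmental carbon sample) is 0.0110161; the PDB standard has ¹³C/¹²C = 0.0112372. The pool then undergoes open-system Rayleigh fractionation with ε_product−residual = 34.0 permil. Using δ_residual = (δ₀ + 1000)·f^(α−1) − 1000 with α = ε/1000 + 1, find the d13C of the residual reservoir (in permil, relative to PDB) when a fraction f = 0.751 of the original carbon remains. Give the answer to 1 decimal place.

δ₀ = (0.0110161/0.0112372 − 1)×1000 = (0.980324 − 1)×1000 = -19.676 permil
α − 1 = ε/1000 = 0.0340
f^(α−1) = 0.751^(0.0340) = 0.990311
δ_res = (-19.676 + 1000) × 0.990311 − 1000 = 970.826 − 1000 = -29.17 permil

-29.2 permil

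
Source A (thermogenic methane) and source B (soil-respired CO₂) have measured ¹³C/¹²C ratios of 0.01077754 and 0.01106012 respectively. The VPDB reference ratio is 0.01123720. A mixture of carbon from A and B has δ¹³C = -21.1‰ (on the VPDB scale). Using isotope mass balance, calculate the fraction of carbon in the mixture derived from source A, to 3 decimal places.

δ_A = (0.01077754/0.01123720 − 1)×1000 = (0.959095 − 1)×1000 = -40.905‰
δ_B = (0.01106012/0.01123720 − 1)×1000 = (0.984242 − 1)×1000 = -15.758‰
f_A = (δ_mix − δ_B)/(δ_A − δ_B) = (-21.1 − (-15.758))/(-40.905 − (-15.758))
f_A = -5.342 / -25.147 = 0.2124

0.212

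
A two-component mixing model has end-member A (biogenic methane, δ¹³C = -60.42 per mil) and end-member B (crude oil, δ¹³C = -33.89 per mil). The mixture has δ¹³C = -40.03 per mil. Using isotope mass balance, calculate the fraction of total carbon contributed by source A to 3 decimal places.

δ_mix = f_A·δ_A + (1 − f_A)·δ_B  ⇒  f_A = (δ_mix − δ_B)/(δ_A − δ_B)
f_A = (-40.03 − (-33.89)) / (-60.42 − (-33.89))
f_A = -6.14 / -26.53 = 0.2314

0.231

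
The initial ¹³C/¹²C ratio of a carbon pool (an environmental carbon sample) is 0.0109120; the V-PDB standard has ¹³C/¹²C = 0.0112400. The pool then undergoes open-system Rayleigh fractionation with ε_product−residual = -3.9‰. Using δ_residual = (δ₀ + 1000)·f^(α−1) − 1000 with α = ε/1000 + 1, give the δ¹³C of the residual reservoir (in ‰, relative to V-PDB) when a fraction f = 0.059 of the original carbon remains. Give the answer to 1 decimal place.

δ₀ = (0.0109120/0.0112400 − 1)×1000 = (0.970819 − 1)×1000 = -29.181‰
α − 1 = ε/1000 = -0.0039
f^(α−1) = 0.059^(-0.0039) = 1.011099
δ_res = (-29.181 + 1000) × 1.011099 − 1000 = 981.594 − 1000 = -18.41‰

-18.4‰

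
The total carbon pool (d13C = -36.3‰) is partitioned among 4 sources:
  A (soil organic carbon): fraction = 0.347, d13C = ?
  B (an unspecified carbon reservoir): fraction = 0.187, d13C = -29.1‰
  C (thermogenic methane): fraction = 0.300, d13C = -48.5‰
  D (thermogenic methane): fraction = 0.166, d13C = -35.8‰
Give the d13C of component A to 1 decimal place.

Isotope mass balance: δ_bulk = Σ fᵢ·δᵢ.
-36.3 = 0.347×δ_A + 0.187×(-29.1) + 0.300×(-48.5) + 0.166×(-35.8)
0.347·δ_A = -36.3 − (-25.934) = -10.365
δ_A = -10.365 / 0.347 = -29.87‰

-29.9‰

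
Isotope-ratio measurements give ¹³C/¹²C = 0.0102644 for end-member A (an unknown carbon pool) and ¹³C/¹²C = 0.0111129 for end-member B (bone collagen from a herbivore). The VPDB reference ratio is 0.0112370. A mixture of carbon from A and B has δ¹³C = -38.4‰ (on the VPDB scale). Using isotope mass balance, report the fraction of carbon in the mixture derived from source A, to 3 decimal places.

δ_A = (0.0102644/0.0112370 − 1)×1000 = (0.913447 − 1)×1000 = -86.553‰
δ_B = (0.0111129/0.0112370 − 1)×1000 = (0.988956 − 1)×1000 = -11.044‰
f_A = (δ_mix − δ_B)/(δ_A − δ_B) = (-38.4 − (-11.044))/(-86.553 − (-11.044))
f_A = -27.356 / -75.509 = 0.3623

0.362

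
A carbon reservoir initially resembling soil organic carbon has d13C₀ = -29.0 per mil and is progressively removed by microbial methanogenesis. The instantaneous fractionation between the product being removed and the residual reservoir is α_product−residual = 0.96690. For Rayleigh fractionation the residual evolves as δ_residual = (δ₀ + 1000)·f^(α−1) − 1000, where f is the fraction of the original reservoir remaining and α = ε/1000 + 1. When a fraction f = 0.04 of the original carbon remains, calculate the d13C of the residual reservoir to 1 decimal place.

Rayleigh residual: δ_res = (δ₀ + 1000)·f^(α−1) − 1000
α − 1 = -0.03310
f^(α−1) = 0.04^(-0.03310) = 1.112428
δ_res = (-29.0 + 1000) × 1.112428 − 1000 = 1080.167 − 1000 = 80.17 per mil

80.2 per mil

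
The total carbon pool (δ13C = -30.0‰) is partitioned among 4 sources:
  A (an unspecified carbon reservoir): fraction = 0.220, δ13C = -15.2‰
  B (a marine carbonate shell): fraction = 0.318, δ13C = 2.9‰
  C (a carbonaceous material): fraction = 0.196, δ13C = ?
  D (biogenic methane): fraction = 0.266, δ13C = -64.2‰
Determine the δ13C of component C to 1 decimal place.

-53.6‰

Isotope mass balance: δ_bulk = Σ fᵢ·δᵢ.
-30.0 = 0.220×(-15.2) + 0.318×(2.9) + 0.196×δ_C + 0.266×(-64.2)
0.196·δ_C = -30.0 − (-19.499) = -10.501
δ_C = -10.501 / 0.196 = -53.58‰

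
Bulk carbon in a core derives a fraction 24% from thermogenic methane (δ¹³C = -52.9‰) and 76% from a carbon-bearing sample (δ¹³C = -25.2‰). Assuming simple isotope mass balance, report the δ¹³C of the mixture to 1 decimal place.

δ_mix = f_A·δ_A + f_B·δ_B
δ_mix = 0.24 × (-52.9) + 0.76 × (-25.2)
δ_mix = -12.70 + -19.15 = -31.85‰

-31.8‰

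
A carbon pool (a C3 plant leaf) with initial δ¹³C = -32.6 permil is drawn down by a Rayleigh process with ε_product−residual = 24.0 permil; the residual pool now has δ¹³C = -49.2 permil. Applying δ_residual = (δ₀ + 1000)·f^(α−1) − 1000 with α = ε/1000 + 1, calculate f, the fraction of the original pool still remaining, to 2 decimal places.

0.49

α − 1 = ε/1000 = 0.0240
(δ_res + 1000)/(δ₀ + 1000) = (-49.2 + 1000)/(-32.6 + 1000) = 950.8/967.4 = 0.982841
f = 0.982841^(1/0.0240) = exp(ln(0.982841)/0.0240) = exp(-0.01731/0.0240)
f = exp(-0.7212) = 0.4862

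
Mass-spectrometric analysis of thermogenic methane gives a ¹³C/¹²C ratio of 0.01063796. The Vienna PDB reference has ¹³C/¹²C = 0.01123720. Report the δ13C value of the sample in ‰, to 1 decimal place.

δ13C = (R_sample / R_standard − 1) × 1000
R_sample / R_standard = 0.01063796 / 0.01123720 = 0.946674
δ13C = (0.946674 − 1) × 1000 = -53.33‰

-53.3‰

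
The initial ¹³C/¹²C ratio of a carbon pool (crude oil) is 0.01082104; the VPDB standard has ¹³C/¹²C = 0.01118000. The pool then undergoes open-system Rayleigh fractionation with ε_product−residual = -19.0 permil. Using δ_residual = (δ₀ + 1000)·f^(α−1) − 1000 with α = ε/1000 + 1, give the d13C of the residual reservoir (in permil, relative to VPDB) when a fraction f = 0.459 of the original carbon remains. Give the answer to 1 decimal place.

δ₀ = (0.01082104/0.01118000 − 1)×1000 = (0.967893 − 1)×1000 = -32.107 permil
α − 1 = ε/1000 = -0.0190
f^(α−1) = 0.459^(-0.0190) = 1.014905
δ_res = (-32.107 + 1000) × 1.014905 − 1000 = 982.319 − 1000 = -17.68 permil

-17.7 permil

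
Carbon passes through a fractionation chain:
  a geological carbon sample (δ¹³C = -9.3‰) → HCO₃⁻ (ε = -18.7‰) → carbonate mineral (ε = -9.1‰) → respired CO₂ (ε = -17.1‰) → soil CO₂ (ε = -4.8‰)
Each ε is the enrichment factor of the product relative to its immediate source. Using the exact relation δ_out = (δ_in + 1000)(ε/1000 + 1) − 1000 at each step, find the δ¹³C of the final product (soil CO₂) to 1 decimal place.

-57.7‰

step 1: δ = (-9.30 + 1000)·(-18.7/1000 + 1) − 1000 = -27.83‰
step 2: δ = (-27.83 + 1000)·(-9.1/1000 + 1) − 1000 = -36.67‰
step 3: δ = (-36.67 + 1000)·(-17.1/1000 + 1) − 1000 = -53.15‰
step 4: δ = (-53.15 + 1000)·(-4.8/1000 + 1) − 1000 = -57.69‰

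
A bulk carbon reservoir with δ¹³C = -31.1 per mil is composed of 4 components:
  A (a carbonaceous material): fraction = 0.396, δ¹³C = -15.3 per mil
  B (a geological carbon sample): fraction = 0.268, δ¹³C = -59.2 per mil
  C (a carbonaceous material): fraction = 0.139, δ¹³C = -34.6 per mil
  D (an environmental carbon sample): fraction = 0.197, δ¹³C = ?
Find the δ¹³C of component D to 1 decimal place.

-22.2 per mil

Isotope mass balance: δ_bulk = Σ fᵢ·δᵢ.
-31.1 = 0.396×(-15.3) + 0.268×(-59.2) + 0.139×(-34.6) + 0.197×δ_D
0.197·δ_D = -31.1 − (-26.734) = -4.366
δ_D = -4.366 / 0.197 = -22.16 per mil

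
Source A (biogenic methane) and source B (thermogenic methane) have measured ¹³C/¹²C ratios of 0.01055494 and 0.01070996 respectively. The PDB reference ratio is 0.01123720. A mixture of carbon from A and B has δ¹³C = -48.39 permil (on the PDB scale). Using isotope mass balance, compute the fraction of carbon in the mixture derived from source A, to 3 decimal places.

0.107

δ_A = (0.01055494/0.01123720 − 1)×1000 = (0.939286 − 1)×1000 = -60.714 permil
δ_B = (0.01070996/0.01123720 − 1)×1000 = (0.953081 − 1)×1000 = -46.919 permil
f_A = (δ_mix − δ_B)/(δ_A − δ_B) = (-48.39 − (-46.919))/(-60.714 − (-46.919))
f_A = -1.471 / -13.795 = 0.1066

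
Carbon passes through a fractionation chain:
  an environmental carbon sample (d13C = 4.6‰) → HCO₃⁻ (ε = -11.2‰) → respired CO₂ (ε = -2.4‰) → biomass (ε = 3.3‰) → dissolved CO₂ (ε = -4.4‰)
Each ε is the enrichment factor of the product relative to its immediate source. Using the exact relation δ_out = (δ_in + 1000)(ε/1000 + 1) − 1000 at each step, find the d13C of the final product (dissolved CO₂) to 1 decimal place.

-10.1‰

step 1: δ = (4.60 + 1000)·(-11.2/1000 + 1) − 1000 = -6.65‰
step 2: δ = (-6.65 + 1000)·(-2.4/1000 + 1) − 1000 = -9.04‰
step 3: δ = (-9.04 + 1000)·(3.3/1000 + 1) − 1000 = -5.77‰
step 4: δ = (-5.77 + 1000)·(-4.4/1000 + 1) − 1000 = -10.14‰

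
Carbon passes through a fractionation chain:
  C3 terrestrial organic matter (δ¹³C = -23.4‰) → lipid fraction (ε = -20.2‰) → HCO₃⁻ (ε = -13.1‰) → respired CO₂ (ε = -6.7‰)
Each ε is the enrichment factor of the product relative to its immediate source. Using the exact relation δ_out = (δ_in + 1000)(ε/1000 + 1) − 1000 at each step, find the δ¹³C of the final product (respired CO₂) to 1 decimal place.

step 1: δ = (-23.40 + 1000)·(-20.2/1000 + 1) − 1000 = -43.13‰
step 2: δ = (-43.13 + 1000)·(-13.1/1000 + 1) − 1000 = -55.66‰
step 3: δ = (-55.66 + 1000)·(-6.7/1000 + 1) − 1000 = -61.99‰

-62.0‰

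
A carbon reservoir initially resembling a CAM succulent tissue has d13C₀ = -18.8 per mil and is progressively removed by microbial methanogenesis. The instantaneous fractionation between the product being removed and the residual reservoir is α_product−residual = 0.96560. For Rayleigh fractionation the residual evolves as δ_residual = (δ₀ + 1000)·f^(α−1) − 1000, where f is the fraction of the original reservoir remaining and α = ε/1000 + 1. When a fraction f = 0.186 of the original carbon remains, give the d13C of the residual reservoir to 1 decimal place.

Rayleigh residual: δ_res = (δ₀ + 1000)·f^(α−1) − 1000
α − 1 = -0.03440
f^(α−1) = 0.186^(-0.03440) = 1.059568
δ_res = (-18.8 + 1000) × 1.059568 − 1000 = 1039.648 − 1000 = 39.65 per mil

39.6 per mil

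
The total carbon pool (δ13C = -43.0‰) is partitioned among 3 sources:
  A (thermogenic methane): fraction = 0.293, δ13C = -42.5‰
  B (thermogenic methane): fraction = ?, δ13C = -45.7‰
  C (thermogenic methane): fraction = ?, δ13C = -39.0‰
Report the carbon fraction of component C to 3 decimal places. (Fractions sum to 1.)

Let f_C and f_B be the unknown fractions; fractions sum to 1 so f_C + f_B = 0.707.
Mass balance: Σ fᵢ·δᵢ = δ_bulk ⇒ f_C·(-39.0) + f_B·(-45.7) = -43.0 − (-12.452) = -30.547
Substitute f_B = 0.707 − f_C:
f_C·(-39.0 − -45.7) = -30.547 − 0.707×(-45.7) = 1.762
f_C = 1.762 / 6.7 = 0.2630

0.263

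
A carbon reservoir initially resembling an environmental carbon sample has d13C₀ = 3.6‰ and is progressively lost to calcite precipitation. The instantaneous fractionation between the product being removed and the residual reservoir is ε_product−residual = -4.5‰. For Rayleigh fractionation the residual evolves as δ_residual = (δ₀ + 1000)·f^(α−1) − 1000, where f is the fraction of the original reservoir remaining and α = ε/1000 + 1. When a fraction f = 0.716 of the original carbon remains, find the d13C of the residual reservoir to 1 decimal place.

Rayleigh residual: δ_res = (δ₀ + 1000)·f^(α−1) − 1000
α = ε/1000 + 1 = 0.99550, so α − 1 = -0.00450
f^(α−1) = 0.716^(-0.00450) = 1.001504
δ_res = (3.6 + 1000) × 1.001504 − 1000 = 1005.110 − 1000 = 5.11‰

5.1‰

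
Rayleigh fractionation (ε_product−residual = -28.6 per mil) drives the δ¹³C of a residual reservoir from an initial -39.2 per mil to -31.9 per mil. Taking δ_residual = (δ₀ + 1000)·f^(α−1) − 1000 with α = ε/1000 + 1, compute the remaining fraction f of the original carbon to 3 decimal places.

0.767

α − 1 = ε/1000 = -0.0286
(δ_res + 1000)/(δ₀ + 1000) = (-31.9 + 1000)/(-39.2 + 1000) = 968.1/960.8 = 1.007598
f = 1.007598^(1/-0.0286) = exp(ln(1.007598)/-0.0286) = exp(0.00757/-0.0286)
f = exp(-0.2647) = 0.7675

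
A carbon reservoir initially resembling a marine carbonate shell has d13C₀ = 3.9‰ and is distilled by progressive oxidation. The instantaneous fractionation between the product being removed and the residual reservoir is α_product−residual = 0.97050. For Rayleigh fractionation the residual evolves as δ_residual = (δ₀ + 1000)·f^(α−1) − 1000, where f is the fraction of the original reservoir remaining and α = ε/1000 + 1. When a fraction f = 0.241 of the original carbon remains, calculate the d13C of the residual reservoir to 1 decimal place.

Rayleigh residual: δ_res = (δ₀ + 1000)·f^(α−1) − 1000
α − 1 = -0.02950
f^(α−1) = 0.241^(-0.02950) = 1.042871
δ_res = (3.9 + 1000) × 1.042871 − 1000 = 1046.938 − 1000 = 46.94‰

46.9‰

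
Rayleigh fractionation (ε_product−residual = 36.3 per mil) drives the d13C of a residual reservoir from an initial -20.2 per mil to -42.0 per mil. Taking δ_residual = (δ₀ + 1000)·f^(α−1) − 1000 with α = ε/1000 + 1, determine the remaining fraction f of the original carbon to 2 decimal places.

0.54

α − 1 = ε/1000 = 0.0363
(δ_res + 1000)/(δ₀ + 1000) = (-42.0 + 1000)/(-20.2 + 1000) = 958.0/979.8 = 0.977751
f = 0.977751^(1/0.0363) = exp(ln(0.977751)/0.0363) = exp(-0.02250/0.0363)
f = exp(-0.6199) = 0.5380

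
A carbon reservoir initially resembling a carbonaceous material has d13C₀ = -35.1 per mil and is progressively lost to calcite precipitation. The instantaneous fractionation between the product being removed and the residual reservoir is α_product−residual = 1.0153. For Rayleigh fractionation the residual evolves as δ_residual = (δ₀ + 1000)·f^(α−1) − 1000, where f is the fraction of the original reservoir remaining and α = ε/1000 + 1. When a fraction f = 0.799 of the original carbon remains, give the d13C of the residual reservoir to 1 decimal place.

-38.4 per mil

Rayleigh residual: δ_res = (δ₀ + 1000)·f^(α−1) − 1000
α − 1 = 0.01530
f^(α−1) = 0.799^(0.01530) = 0.996573
δ_res = (-35.1 + 1000) × 0.996573 − 1000 = 961.593 − 1000 = -38.41 per mil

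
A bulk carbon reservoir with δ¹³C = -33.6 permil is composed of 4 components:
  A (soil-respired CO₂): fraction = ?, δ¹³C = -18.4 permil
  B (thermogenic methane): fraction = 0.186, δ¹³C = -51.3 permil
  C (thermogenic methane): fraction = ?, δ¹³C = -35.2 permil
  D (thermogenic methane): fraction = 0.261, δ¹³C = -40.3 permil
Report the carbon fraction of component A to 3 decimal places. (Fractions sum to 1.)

0.353

Let f_A and f_C be the unknown fractions; fractions sum to 1 so f_A + f_C = 0.553.
Mass balance: Σ fᵢ·δᵢ = δ_bulk ⇒ f_A·(-18.4) + f_C·(-35.2) = -33.6 − (-20.060) = -13.540
Substitute f_C = 0.553 − f_A:
f_A·(-18.4 − -35.2) = -13.540 − 0.553×(-35.2) = 5.926
f_A = 5.926 / 16.8 = 0.3527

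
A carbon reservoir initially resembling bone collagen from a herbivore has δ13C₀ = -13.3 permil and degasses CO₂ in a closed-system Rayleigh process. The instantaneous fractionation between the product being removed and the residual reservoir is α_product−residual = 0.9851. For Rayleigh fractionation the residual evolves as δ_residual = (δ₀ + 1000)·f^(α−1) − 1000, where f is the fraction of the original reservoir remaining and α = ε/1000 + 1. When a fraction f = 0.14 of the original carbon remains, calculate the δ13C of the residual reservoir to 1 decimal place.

16.0 permil

Rayleigh residual: δ_res = (δ₀ + 1000)·f^(α−1) − 1000
α − 1 = -0.01490
f^(α−1) = 0.14^(-0.01490) = 1.029728
δ_res = (-13.3 + 1000) × 1.029728 − 1000 = 1016.033 − 1000 = 16.03 permil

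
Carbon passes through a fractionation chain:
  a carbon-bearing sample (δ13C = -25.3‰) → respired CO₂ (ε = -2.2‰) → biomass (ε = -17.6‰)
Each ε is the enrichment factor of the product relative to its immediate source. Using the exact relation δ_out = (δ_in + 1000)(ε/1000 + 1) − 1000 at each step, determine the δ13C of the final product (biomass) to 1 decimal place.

step 1: δ = (-25.30 + 1000)·(-2.2/1000 + 1) − 1000 = -27.44‰
step 2: δ = (-27.44 + 1000)·(-17.6/1000 + 1) − 1000 = -44.56‰

-44.6‰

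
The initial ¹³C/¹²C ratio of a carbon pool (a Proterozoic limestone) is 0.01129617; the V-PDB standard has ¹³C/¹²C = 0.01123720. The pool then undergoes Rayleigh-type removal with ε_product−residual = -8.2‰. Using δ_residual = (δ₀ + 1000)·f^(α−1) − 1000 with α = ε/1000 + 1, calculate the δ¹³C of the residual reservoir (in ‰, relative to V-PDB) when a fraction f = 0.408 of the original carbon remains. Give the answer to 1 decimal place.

12.7‰

δ₀ = (0.01129617/0.01123720 − 1)×1000 = (1.005248 − 1)×1000 = 5.248‰
α − 1 = ε/1000 = -0.0082
f^(α−1) = 0.408^(-0.0082) = 1.007378
δ_res = (5.248 + 1000) × 1.007378 − 1000 = 1012.665 − 1000 = 12.66‰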